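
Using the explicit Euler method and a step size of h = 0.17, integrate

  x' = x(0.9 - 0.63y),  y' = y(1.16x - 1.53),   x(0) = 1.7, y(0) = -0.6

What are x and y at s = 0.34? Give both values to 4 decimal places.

Euler on (x,y): x_{n+1} = x_n + h·x', y_{n+1} = y_n + h·y'.
0.000000: (1.700000, -0.600000); f=(2.172600, -0.265200) → (2.069342, -0.645084)
0.170000: (2.069342, -0.645084); f=(2.703394, -0.561505) → (2.528919, -0.740540)
(x(0.34), y(0.34)) ≈ (2.5289, -0.7405)

2.5289, -0.7405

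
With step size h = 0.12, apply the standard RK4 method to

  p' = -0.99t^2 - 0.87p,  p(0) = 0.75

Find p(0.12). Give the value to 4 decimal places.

RK4: k1 = f(t_n, p_n); k2 = f(t_n + h/2, p_n + (h/2)·k1); k3 = f(t_n + h/2, p_n + (h/2)·k2); k4 = f(t_n + h, p_n + h·k3); p_{n+1} = p_n + (h/6)·(k1 + 2k2 + 2k3 + k4).
t=0.000000, p=0.750000:
  k1 = f(0.000000, 0.750000) = -0.652500
  k2 = f(0.060000, 0.710850) = -0.622004
  k3 = f(0.060000, 0.712680) = -0.623595
  k4 = f(0.120000, 0.675169) = -0.601653
  p ← 0.750000 + (0.12/6)·(k1 + 2k2 + 2k3 + k4) = 0.675093
p(0.12) ≈ 0.6751

0.6751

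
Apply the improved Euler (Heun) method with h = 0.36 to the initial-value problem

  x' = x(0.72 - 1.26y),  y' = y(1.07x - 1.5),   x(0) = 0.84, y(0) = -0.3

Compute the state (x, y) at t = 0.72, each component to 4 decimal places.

1.7584, -0.2609

Heun on (x,y): k1 = f(t_n, state_n); k2 = f(t_n + h, state_n + h·k1); state_{n+1} = state_n + (h/2)·(k1 + k2).
0.000000: (0.840000, -0.300000)
  k1 = (0.922320, 0.180360)
  predictor → (1.172035, -0.235070)
  k2 = (1.191009, 0.057809)
  → (1.220399, -0.257130)
0.360000: (1.220399, -0.257130)
  k1 = (1.274076, 0.049928)
  predictor → (1.679067, -0.239156)
  k2 = (1.714891, -0.070934)
  → (1.758413, -0.260911)
(x(0.72), y(0.72)) ≈ (1.7584, -0.2609)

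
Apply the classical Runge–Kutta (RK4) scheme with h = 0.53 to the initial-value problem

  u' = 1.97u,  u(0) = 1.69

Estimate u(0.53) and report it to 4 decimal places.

4.7800

RK4: k1 = f(s_n, u_n); k2 = f(s_n + h/2, u_n + (h/2)·k1); k3 = f(s_n + h/2, u_n + (h/2)·k2); k4 = f(s_n + h, u_n + h·k3); u_{n+1} = u_n + (h/6)·(k1 + 2k2 + 2k3 + k4).
s=0.000000, u=1.690000:
  k1 = f(0.000000, 1.690000) = 3.329300
  k2 = f(0.265000, 2.572265) = 5.067361
  k3 = f(0.265000, 3.032851) = 5.974716
  k4 = f(0.530000, 4.856599) = 9.567501
  u ← 1.690000 + (0.53/6)·(k1 + 2k2 + 2k3 + k4) = 4.779984
u(0.53) ≈ 4.7800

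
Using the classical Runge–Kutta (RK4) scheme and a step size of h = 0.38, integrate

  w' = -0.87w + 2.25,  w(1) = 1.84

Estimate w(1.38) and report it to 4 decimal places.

2.0500

RK4: k1 = f(x_n, w_n); k2 = f(x_n + h/2, w_n + (h/2)·k1); k3 = f(x_n + h/2, w_n + (h/2)·k2); k4 = f(x_n + h, w_n + h·k3); w_{n+1} = w_n + (h/6)·(k1 + 2k2 + 2k3 + k4).
x=1.000000, w=1.840000:
  k1 = f(1.000000, 1.840000) = 0.649200
  k2 = f(1.190000, 1.963348) = 0.541887
  k3 = f(1.190000, 1.942959) = 0.559626
  k4 = f(1.380000, 2.052658) = 0.464188
  w ← 1.840000 + (0.38/6)·(k1 + 2k2 + 2k3 + k4) = 2.050040
w(1.38) ≈ 2.0500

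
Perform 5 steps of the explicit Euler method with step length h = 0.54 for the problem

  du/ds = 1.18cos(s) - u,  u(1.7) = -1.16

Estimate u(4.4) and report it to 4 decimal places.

-0.9603

Euler: u_{n+1} = u_n + h·f(s_n, u_n).
s=1.700000, u=-1.160000: f=1.007963 → u ← -1.160000 + 0.54·1.007963 = -0.615700
s=2.240000, u=-0.615700: f=-0.116327 → u ← -0.615700 + 0.54·(-0.116327) = -0.678516
s=2.780000, u=-0.678516: f=-0.425179 → u ← -0.678516 + 0.54·(-0.425179) = -0.908113
s=3.320000, u=-0.908113: f=-0.253158 → u ← -0.908113 + 0.54·(-0.253158) = -1.044818
s=3.860000, u=-1.044818: f=0.156449 → u ← -1.044818 + 0.54·0.156449 = -0.960335
u(4.4) ≈ -0.9603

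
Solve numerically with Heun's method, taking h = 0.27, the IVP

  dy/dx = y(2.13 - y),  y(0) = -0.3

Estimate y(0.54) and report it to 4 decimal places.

-1.2037

Heun: k1 = f(x_n, y_n); k2 = f(x_n + h, y_n + h·k1); y_{n+1} = y_n + (h/2)·(k1 + k2).
x=0.000000, y=-0.300000:
  k1 = f(0.000000, -0.300000) = -0.729000
  k2 = f(0.270000, -0.496830) = -1.305088
  y ← -0.300000 + (0.27/2)·(-0.729000 + (-1.305088)) = -0.574602
x=0.270000, y=-0.574602:
  k1 = f(0.270000, -0.574602) = -1.554069
  k2 = f(0.540000, -0.994201) = -3.106082
  y ← -0.574602 + (0.27/2)·(-1.554069 + (-3.106082)) = -1.203722
y(0.54) ≈ -1.2037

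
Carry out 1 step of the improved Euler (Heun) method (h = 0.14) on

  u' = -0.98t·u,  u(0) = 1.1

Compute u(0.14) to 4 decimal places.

Heun: k1 = f(t_n, u_n); k2 = f(t_n + h, u_n + h·k1); u_{n+1} = u_n + (h/2)·(k1 + k2).
t=0.000000, u=1.100000:
  k1 = f(0.000000, 1.100000) = 0.000000
  k2 = f(0.140000, 1.100000) = -0.150920
  u ← 1.100000 + (0.14/2)·(0.000000 + (-0.150920)) = 1.089436
u(0.14) ≈ 1.0894

1.0894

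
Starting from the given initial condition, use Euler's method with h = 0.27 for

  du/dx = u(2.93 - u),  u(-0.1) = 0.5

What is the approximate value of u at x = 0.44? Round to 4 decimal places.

1.2980

Euler: u_{n+1} = u_n + h·f(x_n, u_n).
x=-0.100000, u=0.500000: f=1.215000 → u ← 0.500000 + 0.27·1.215000 = 0.828050
x=0.170000, u=0.828050: f=1.740520 → u ← 0.828050 + 0.27·1.740520 = 1.297990
u(0.44) ≈ 1.2980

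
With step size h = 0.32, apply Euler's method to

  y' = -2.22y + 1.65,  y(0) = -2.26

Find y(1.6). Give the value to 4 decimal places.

0.7371

Euler: y_{n+1} = y_n + h·f(s_n, y_n).
s=0.000000, y=-2.260000: f=6.667200 → y ← -2.260000 + 0.32·6.667200 = -0.126496
s=0.320000, y=-0.126496: f=1.930821 → y ← -0.126496 + 0.32·1.930821 = 0.491367
s=0.640000, y=0.491367: f=0.559166 → y ← 0.491367 + 0.32·0.559166 = 0.670300
s=0.960000, y=0.670300: f=0.161934 → y ← 0.670300 + 0.32·0.161934 = 0.722119
s=1.280000, y=0.722119: f=0.046896 → y ← 0.722119 + 0.32·0.046896 = 0.737126
y(1.6) ≈ 0.7371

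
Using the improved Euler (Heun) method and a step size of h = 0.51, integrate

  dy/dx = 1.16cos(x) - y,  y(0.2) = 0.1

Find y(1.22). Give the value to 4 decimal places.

0.4772

Heun: k1 = f(x_n, y_n); k2 = f(x_n + h, y_n + h·k1); y_{n+1} = y_n + (h/2)·(k1 + k2).
x=0.200000, y=0.100000:
  k1 = f(0.200000, 0.100000) = 1.036877
  k2 = f(0.710000, 0.628807) = 0.250892
  y ← 0.100000 + (0.51/2)·(1.036877 + 0.250892) = 0.428381
x=0.710000, y=0.428381:
  k1 = f(0.710000, 0.428381) = 0.451319
  k2 = f(1.220000, 0.658554) = -0.259925
  y ← 0.428381 + (0.51/2)·(0.451319 + (-0.259925)) = 0.477187
y(1.22) ≈ 0.4772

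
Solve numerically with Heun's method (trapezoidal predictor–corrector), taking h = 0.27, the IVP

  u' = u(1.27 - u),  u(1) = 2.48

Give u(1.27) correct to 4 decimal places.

1.9848

Heun: k1 = f(x_n, u_n); k2 = f(x_n + h, u_n + h·k1); u_{n+1} = u_n + (h/2)·(k1 + k2).
x=1.000000, u=2.480000:
  k1 = f(1.000000, 2.480000) = -3.000800
  k2 = f(1.270000, 1.669784) = -0.667553
  u ← 2.480000 + (0.27/2)·(-3.000800 + (-0.667553)) = 1.984772
u(1.27) ≈ 1.9848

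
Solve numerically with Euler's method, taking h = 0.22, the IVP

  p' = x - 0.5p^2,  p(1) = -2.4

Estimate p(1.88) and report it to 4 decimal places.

-6.1306

Euler: p_{n+1} = p_n + h·f(x_n, p_n).
x=1.000000, p=-2.400000: f=-1.880000 → p ← -2.400000 + 0.22·(-1.880000) = -2.813600
x=1.220000, p=-2.813600: f=-2.738172 → p ← -2.813600 + 0.22·(-2.738172) = -3.415998
x=1.440000, p=-3.415998: f=-4.394521 → p ← -3.415998 + 0.22·(-4.394521) = -4.382793
x=1.660000, p=-4.382793: f=-7.944435 → p ← -4.382793 + 0.22·(-7.944435) = -6.130568
p(1.88) ≈ -6.1306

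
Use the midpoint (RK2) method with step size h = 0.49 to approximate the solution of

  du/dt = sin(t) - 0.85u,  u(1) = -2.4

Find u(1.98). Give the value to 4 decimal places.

Midpoint: k1 = f(t_n, u_n); k2 = f(t_n + h/2, u_n + (h/2)·k1); u_{n+1} = u_n + h·k2.
t=1.000000, u=-2.400000:
  k1 = f(1.000000, -2.400000) = 2.881471
  k2 = f(1.245000, -1.694040) = 2.387330
  u ← -2.400000 + 0.49·2.387330 = -1.230208
t=1.490000, u=-1.230208:
  k1 = f(1.490000, -1.230208) = 2.042415
  k2 = f(1.735000, -0.729817) = 1.606893
  u ← -1.230208 + 0.49·1.606893 = -0.442831
u(1.98) ≈ -0.4428

-0.4428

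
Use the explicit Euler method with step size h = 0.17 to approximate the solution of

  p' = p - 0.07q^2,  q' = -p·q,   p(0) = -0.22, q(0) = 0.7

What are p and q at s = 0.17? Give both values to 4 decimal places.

-0.2632, 0.7262

Euler on (p,q): p_{n+1} = p_n + h·p', q_{n+1} = q_n + h·q'.
0.000000: (-0.220000, 0.700000); f=(-0.254300, 0.154000) → (-0.263231, 0.726180)
(p(0.17), q(0.17)) ≈ (-0.2632, 0.7262)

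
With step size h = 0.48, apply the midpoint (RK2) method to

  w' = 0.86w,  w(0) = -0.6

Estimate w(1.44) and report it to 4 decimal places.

-2.0169

Midpoint: k1 = f(t_n, w_n); k2 = f(t_n + h/2, w_n + (h/2)·k1); w_{n+1} = w_n + h·k2.
t=0.000000, w=-0.600000:
  k1 = f(0.000000, -0.600000) = -0.516000
  k2 = f(0.240000, -0.723840) = -0.622502
  w ← -0.600000 + 0.48·(-0.622502) = -0.898801
t=0.480000, w=-0.898801:
  k1 = f(0.480000, -0.898801) = -0.772969
  k2 = f(0.720000, -1.084314) = -0.932510
  w ← -0.898801 + 0.48·(-0.932510) = -1.346406
t=0.960000, w=-1.346406:
  k1 = f(0.960000, -1.346406) = -1.157909
  k2 = f(1.200000, -1.624304) = -1.396901
  w ← -1.346406 + 0.48·(-1.396901) = -2.016919
w(1.44) ≈ -2.0169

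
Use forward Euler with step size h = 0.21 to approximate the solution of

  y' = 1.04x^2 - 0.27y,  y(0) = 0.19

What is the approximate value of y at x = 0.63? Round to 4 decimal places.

Euler: y_{n+1} = y_n + h·f(x_n, y_n).
x=0.000000, y=0.190000: f=-0.051300 → y ← 0.190000 + 0.21·(-0.051300) = 0.179227
x=0.210000, y=0.179227: f=-0.002527 → y ← 0.179227 + 0.21·(-0.002527) = 0.178696
x=0.420000, y=0.178696: f=0.135208 → y ← 0.178696 + 0.21·0.135208 = 0.207090
y(0.63) ≈ 0.2071

0.2071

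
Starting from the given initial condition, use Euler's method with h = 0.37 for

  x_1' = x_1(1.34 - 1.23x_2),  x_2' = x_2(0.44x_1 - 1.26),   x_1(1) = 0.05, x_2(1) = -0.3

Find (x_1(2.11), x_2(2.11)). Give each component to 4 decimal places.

Euler on (x_1,x_2): x_1_{n+1} = x_1_n + h·x_1', x_2_{n+1} = x_2_n + h·x_2'.
1.000000: (0.050000, -0.300000); f=(0.085450, 0.371400) → (0.081617, -0.162582)
1.370000: (0.081617, -0.162582); f=(0.125687, 0.199015) → (0.128121, -0.088947)
1.740000: (0.128121, -0.088947); f=(0.185699, 0.107058) → (0.196829, -0.049335)
(x_1(2.11), x_2(2.11)) ≈ (0.1968, -0.0493)

0.1968, -0.0493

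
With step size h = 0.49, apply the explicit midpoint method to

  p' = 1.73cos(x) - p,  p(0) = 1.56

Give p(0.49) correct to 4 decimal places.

Midpoint: k1 = f(x_n, p_n); k2 = f(x_n + h/2, p_n + (h/2)·k1); p_{n+1} = p_n + h·k2.
x=0.000000, p=1.560000:
  k1 = f(0.000000, 1.560000) = 0.170000
  k2 = f(0.245000, 1.601650) = 0.076688
  p ← 1.560000 + 0.49·0.076688 = 1.597577
p(0.49) ≈ 1.5976

1.5976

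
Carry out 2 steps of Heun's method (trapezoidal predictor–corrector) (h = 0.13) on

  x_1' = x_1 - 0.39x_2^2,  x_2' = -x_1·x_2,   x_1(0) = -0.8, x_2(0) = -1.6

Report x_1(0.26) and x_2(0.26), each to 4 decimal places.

-1.4100, -2.1085

Heun on (x_1,x_2): k1 = f(x_n, state_n); k2 = f(x_n + h, state_n + h·k1); state_{n+1} = state_n + (h/2)·(k1 + k2).
0.000000: (-0.800000, -1.600000)
  k1 = (-1.798400, -1.280000)
  predictor → (-1.033792, -1.766400)
  k2 = (-2.250658, -1.826090)
  → (-1.063189, -1.801896)
0.130000: (-1.063189, -1.801896)
  k1 = (-2.329452, -1.915755)
  predictor → (-1.366018, -2.050944)
  k2 = (-3.006502, -2.801626)
  → (-1.410026, -2.108526)
(x_1(0.26), x_2(0.26)) ≈ (-1.4100, -2.1085)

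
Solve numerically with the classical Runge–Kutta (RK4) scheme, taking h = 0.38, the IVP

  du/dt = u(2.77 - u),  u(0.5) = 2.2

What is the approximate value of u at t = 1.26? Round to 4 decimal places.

RK4: k1 = f(t_n, u_n); k2 = f(t_n + h/2, u_n + (h/2)·k1); k3 = f(t_n + h/2, u_n + (h/2)·k2); k4 = f(t_n + h, u_n + h·k3); u_{n+1} = u_n + (h/6)·(k1 + 2k2 + 2k3 + k4).
t=0.500000, u=2.200000:
  k1 = f(0.500000, 2.200000) = 1.254000
  k2 = f(0.690000, 2.438260) = 0.808868
  k3 = f(0.690000, 2.353685) = 0.979874
  k4 = f(0.880000, 2.572352) = 0.508420
  u ← 2.200000 + (0.38/6)·(k1 + 2k2 + 2k3 + k4) = 2.538194
t=0.880000, u=2.538194:
  k1 = f(0.880000, 2.538194) = 0.588369
  k2 = f(1.070000, 2.649984) = 0.318040
  k3 = f(1.070000, 2.598622) = 0.445347
  k4 = f(1.260000, 2.707426) = 0.169414
  u ← 2.538194 + (0.38/6)·(k1 + 2k2 + 2k3 + k4) = 2.682883
u(1.26) ≈ 2.6829

2.6829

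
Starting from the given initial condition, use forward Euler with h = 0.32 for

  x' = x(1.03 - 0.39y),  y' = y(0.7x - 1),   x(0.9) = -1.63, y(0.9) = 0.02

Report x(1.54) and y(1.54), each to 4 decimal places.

Euler on (x,y): x_{n+1} = x_n + h·x', y_{n+1} = y_n + h·y'.
0.900000: (-1.630000, 0.020000); f=(-1.666186, -0.042820) → (-2.163180, 0.006298)
1.220000: (-2.163180, 0.006298); f=(-2.222762, -0.015834) → (-2.874463, 0.001231)
(x(1.54), y(1.54)) ≈ (-2.8745, 0.0012)

-2.8745, 0.0012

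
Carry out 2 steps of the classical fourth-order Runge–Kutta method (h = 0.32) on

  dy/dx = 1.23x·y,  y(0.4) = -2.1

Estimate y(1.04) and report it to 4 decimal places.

-3.7012

RK4: k1 = f(x_n, y_n); k2 = f(x_n + h/2, y_n + (h/2)·k1); k3 = f(x_n + h/2, y_n + (h/2)·k2); k4 = f(x_n + h, y_n + h·k3); y_{n+1} = y_n + (h/6)·(k1 + 2k2 + 2k3 + k4).
x=0.400000, y=-2.100000:
  k1 = f(0.400000, -2.100000) = -1.033200
  k2 = f(0.560000, -2.265312) = -1.560347
  k3 = f(0.560000, -2.349656) = -1.618443
  k4 = f(0.720000, -2.617902) = -2.318414
  y ← -2.100000 + (0.32/6)·(k1 + 2k2 + 2k3 + k4) = -2.617824
x=0.720000, y=-2.617824:
  k1 = f(0.720000, -2.617824) = -2.318345
  k2 = f(0.880000, -2.988759) = -3.235032
  k3 = f(0.880000, -3.135429) = -3.393788
  k4 = f(1.040000, -3.703836) = -4.737947
  y ← -2.617824 + (0.32/6)·(k1 + 2k2 + 2k3 + k4) = -3.701233
y(1.04) ≈ -3.7012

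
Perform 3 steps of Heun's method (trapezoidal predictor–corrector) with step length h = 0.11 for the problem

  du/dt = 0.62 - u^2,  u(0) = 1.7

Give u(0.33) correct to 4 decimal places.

Heun: k1 = f(t_n, u_n); k2 = f(t_n + h, u_n + h·k1); u_{n+1} = u_n + (h/2)·(k1 + k2).
t=0.000000, u=1.700000:
  k1 = f(0.000000, 1.700000) = -2.270000
  k2 = f(0.110000, 1.450300) = -1.483370
  u ← 1.700000 + (0.11/2)·(-2.270000 + (-1.483370)) = 1.493565
t=0.110000, u=1.493565:
  k1 = f(0.110000, 1.493565) = -1.610735
  k2 = f(0.220000, 1.316384) = -1.112866
  u ← 1.493565 + (0.11/2)·(-1.610735 + (-1.112866)) = 1.343767
t=0.220000, u=1.343767:
  k1 = f(0.220000, 1.343767) = -1.185709
  k2 = f(0.330000, 1.213339) = -0.852191
  u ← 1.343767 + (0.11/2)·(-1.185709 + (-0.852191)) = 1.231682
u(0.33) ≈ 1.2317

1.2317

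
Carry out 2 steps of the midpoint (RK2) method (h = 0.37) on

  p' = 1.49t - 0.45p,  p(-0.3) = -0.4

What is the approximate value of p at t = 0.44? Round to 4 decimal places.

-0.1919

Midpoint: k1 = f(t_n, p_n); k2 = f(t_n + h/2, p_n + (h/2)·k1); p_{n+1} = p_n + h·k2.
t=-0.300000, p=-0.400000:
  k1 = f(-0.300000, -0.400000) = -0.267000
  k2 = f(-0.115000, -0.449395) = 0.030878
  p ← -0.400000 + 0.37·0.030878 = -0.388575
t=0.070000, p=-0.388575:
  k1 = f(0.070000, -0.388575) = 0.279159
  k2 = f(0.255000, -0.336931) = 0.531569
  p ← -0.388575 + 0.37·0.531569 = -0.191895
p(0.44) ≈ -0.1919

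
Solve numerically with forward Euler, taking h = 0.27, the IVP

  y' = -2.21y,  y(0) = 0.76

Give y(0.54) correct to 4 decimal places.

Euler: y_{n+1} = y_n + h·f(x_n, y_n).
x=0.000000, y=0.760000: f=-1.679600 → y ← 0.760000 + 0.27·(-1.679600) = 0.306508
x=0.270000, y=0.306508: f=-0.677383 → y ← 0.306508 + 0.27·(-0.677383) = 0.123615
y(0.54) ≈ 0.1236

0.1236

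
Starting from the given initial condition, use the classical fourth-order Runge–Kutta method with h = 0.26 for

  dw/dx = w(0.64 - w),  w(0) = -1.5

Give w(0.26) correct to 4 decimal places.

RK4: k1 = f(x_n, w_n); k2 = f(x_n + h/2, w_n + (h/2)·k1); k3 = f(x_n + h/2, w_n + (h/2)·k2); k4 = f(x_n + h, w_n + h·k3); w_{n+1} = w_n + (h/6)·(k1 + 2k2 + 2k3 + k4).
x=0.000000, w=-1.500000:
  k1 = f(0.000000, -1.500000) = -3.210000
  k2 = f(0.130000, -1.917300) = -4.903111
  k3 = f(0.130000, -2.137404) = -5.936437
  k4 = f(0.260000, -3.043474) = -11.210554
  w ← -1.500000 + (0.26/6)·(k1 + 2k2 + 2k3 + k4) = -3.064318
w(0.26) ≈ -3.0643

-3.0643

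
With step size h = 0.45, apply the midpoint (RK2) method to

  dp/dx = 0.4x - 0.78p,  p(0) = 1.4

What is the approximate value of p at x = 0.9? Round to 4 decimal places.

0.8430

Midpoint: k1 = f(x_n, p_n); k2 = f(x_n + h/2, p_n + (h/2)·k1); p_{n+1} = p_n + h·k2.
x=0.000000, p=1.400000:
  k1 = f(0.000000, 1.400000) = -1.092000
  k2 = f(0.225000, 1.154300) = -0.810354
  p ← 1.400000 + 0.45·(-0.810354) = 1.035341
x=0.450000, p=1.035341:
  k1 = f(0.450000, 1.035341) = -0.627566
  k2 = f(0.675000, 0.894138) = -0.427428
  p ← 1.035341 + 0.45·(-0.427428) = 0.842998
p(0.9) ≈ 0.8430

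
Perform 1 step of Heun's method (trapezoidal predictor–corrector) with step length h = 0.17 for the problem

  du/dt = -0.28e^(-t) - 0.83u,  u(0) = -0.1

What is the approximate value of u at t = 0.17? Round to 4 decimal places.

-0.1274

Heun: k1 = f(t_n, u_n); k2 = f(t_n + h, u_n + h·k1); u_{n+1} = u_n + (h/2)·(k1 + k2).
t=0.000000, u=-0.100000:
  k1 = f(0.000000, -0.100000) = -0.197000
  k2 = f(0.170000, -0.133490) = -0.125429
  u ← -0.100000 + (0.17/2)·(-0.197000 + (-0.125429)) = -0.127407
u(0.17) ≈ -0.1274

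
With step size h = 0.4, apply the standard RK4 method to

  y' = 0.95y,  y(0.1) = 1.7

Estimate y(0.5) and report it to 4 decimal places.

2.4858

RK4: k1 = f(s_n, y_n); k2 = f(s_n + h/2, y_n + (h/2)·k1); k3 = f(s_n + h/2, y_n + (h/2)·k2); k4 = f(s_n + h, y_n + h·k3); y_{n+1} = y_n + (h/6)·(k1 + 2k2 + 2k3 + k4).
s=0.100000, y=1.700000:
  k1 = f(0.100000, 1.700000) = 1.615000
  k2 = f(0.300000, 2.023000) = 1.921850
  k3 = f(0.300000, 2.084370) = 1.980151
  k4 = f(0.500000, 2.492061) = 2.367458
  y ← 1.700000 + (0.4/6)·(k1 + 2k2 + 2k3 + k4) = 2.485764
y(0.5) ≈ 2.4858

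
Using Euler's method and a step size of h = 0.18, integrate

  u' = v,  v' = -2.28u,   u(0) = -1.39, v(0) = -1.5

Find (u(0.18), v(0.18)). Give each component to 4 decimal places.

-1.6600, -0.9295

Euler on (u,v): u_{n+1} = u_n + h·u', v_{n+1} = v_n + h·v'.
0.000000: (-1.390000, -1.500000); f=(-1.500000, 3.169200) → (-1.660000, -0.929544)
(u(0.18), v(0.18)) ≈ (-1.6600, -0.9295)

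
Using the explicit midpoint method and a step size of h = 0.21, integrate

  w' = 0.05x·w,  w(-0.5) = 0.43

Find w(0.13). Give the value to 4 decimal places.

Midpoint: k1 = f(x_n, w_n); k2 = f(x_n + h/2, w_n + (h/2)·k1); w_{n+1} = w_n + h·k2.
x=-0.500000, w=0.430000:
  k1 = f(-0.500000, 0.430000) = -0.010750
  k2 = f(-0.395000, 0.428871) = -0.008470
  w ← 0.430000 + 0.21·(-0.008470) = 0.428221
x=-0.290000, w=0.428221:
  k1 = f(-0.290000, 0.428221) = -0.006209
  k2 = f(-0.185000, 0.427569) = -0.003955
  w ← 0.428221 + 0.21·(-0.003955) = 0.427391
x=-0.080000, w=0.427391:
  k1 = f(-0.080000, 0.427391) = -0.001710
  k2 = f(0.025000, 0.427211) = 0.000534
  w ← 0.427391 + 0.21·0.000534 = 0.427503
w(0.13) ≈ 0.4275

0.4275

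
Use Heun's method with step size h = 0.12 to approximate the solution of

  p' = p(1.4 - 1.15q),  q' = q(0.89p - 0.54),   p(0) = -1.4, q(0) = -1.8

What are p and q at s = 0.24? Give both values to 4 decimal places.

Heun on (p,q): k1 = f(s_n, state_n); k2 = f(s_n + h, state_n + h·k1); state_{n+1} = state_n + (h/2)·(k1 + k2).
0.000000: (-1.400000, -1.800000)
  k1 = (-4.858000, 3.214800)
  predictor → (-1.982960, -1.414224)
  k2 = (-6.001146, 3.259552)
  → (-2.051549, -1.411539)
0.120000: (-2.051549, -1.411539)
  k1 = (-6.202385, 3.339529)
  predictor → (-2.795835, -1.010795)
  k2 = (-7.164089, 3.060985)
  → (-2.853537, -1.027508)
(p(0.24), q(0.24)) ≈ (-2.8535, -1.0275)

-2.8535, -1.0275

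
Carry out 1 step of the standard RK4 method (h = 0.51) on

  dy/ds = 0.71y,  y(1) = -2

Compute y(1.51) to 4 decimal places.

RK4: k1 = f(s_n, y_n); k2 = f(s_n + h/2, y_n + (h/2)·k1); k3 = f(s_n + h/2, y_n + (h/2)·k2); k4 = f(s_n + h, y_n + h·k3); y_{n+1} = y_n + (h/6)·(k1 + 2k2 + 2k3 + k4).
s=1.000000, y=-2.000000:
  k1 = f(1.000000, -2.000000) = -1.420000
  k2 = f(1.255000, -2.362100) = -1.677091
  k3 = f(1.255000, -2.427658) = -1.723637
  k4 = f(1.510000, -2.879055) = -2.044129
  y ← -2.000000 + (0.51/6)·(k1 + 2k2 + 2k3 + k4) = -2.872575
y(1.51) ≈ -2.8726

-2.8726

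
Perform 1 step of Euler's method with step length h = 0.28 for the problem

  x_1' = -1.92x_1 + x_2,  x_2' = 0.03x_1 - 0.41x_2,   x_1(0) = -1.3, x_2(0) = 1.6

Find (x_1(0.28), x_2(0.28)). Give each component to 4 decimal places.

-0.1531, 1.4054

Euler on (x_1,x_2): x_1_{n+1} = x_1_n + h·x_1', x_2_{n+1} = x_2_n + h·x_2'.
0.000000: (-1.300000, 1.600000); f=(4.096000, -0.695000) → (-0.153120, 1.405400)
(x_1(0.28), x_2(0.28)) ≈ (-0.1531, 1.4054)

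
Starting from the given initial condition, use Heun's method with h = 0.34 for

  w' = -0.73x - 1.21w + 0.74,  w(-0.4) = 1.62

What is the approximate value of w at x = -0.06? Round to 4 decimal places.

Heun: k1 = f(x_n, w_n); k2 = f(x_n + h, w_n + h·k1); w_{n+1} = w_n + (h/2)·(k1 + k2).
x=-0.400000, w=1.620000:
  k1 = f(-0.400000, 1.620000) = -0.928200
  k2 = f(-0.060000, 1.304412) = -0.794539
  w ← 1.620000 + (0.34/2)·(-0.928200 + (-0.794539)) = 1.327134
w(-0.06) ≈ 1.3271

1.3271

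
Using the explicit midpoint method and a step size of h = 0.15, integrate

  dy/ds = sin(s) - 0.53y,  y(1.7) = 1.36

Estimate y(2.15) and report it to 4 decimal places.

Midpoint: k1 = f(s_n, y_n); k2 = f(s_n + h/2, y_n + (h/2)·k1); y_{n+1} = y_n + h·k2.
s=1.700000, y=1.360000:
  k1 = f(1.700000, 1.360000) = 0.270865
  k2 = f(1.775000, 1.380315) = 0.247656
  y ← 1.360000 + 0.15·0.247656 = 1.397148
s=1.850000, y=1.397148:
  k1 = f(1.850000, 1.397148) = 0.220787
  k2 = f(1.925000, 1.413707) = 0.188658
  y ← 1.397148 + 0.15·0.188658 = 1.425447
s=2.000000, y=1.425447:
  k1 = f(2.000000, 1.425447) = 0.153810
  k2 = f(2.075000, 1.436983) = 0.113959
  y ← 1.425447 + 0.15·0.113959 = 1.442541
y(2.15) ≈ 1.4425

1.4425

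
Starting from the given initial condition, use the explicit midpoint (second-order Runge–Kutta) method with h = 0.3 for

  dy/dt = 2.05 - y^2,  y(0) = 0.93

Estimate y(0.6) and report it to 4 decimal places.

Midpoint: k1 = f(t_n, y_n); k2 = f(t_n + h/2, y_n + (h/2)·k1); y_{n+1} = y_n + h·k2.
t=0.000000, y=0.930000:
  k1 = f(0.000000, 0.930000) = 1.185100
  k2 = f(0.150000, 1.107765) = 0.822857
  y ← 0.930000 + 0.3·0.822857 = 1.176857
t=0.300000, y=1.176857:
  k1 = f(0.300000, 1.176857) = 0.665008
  k2 = f(0.450000, 1.276608) = 0.420272
  y ← 1.176857 + 0.3·0.420272 = 1.302939
y(0.6) ≈ 1.3029

1.3029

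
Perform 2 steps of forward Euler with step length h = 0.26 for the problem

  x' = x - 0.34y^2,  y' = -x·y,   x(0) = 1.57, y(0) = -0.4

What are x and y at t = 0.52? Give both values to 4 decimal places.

Euler on (x,y): x_{n+1} = x_n + h·x', y_{n+1} = y_n + h·y'.
0.000000: (1.570000, -0.400000); f=(1.515600, 0.628000) → (1.964056, -0.236720)
0.260000: (1.964056, -0.236720); f=(1.945004, 0.464931) → (2.469757, -0.115838)
(x(0.52), y(0.52)) ≈ (2.4698, -0.1158)

2.4698, -0.1158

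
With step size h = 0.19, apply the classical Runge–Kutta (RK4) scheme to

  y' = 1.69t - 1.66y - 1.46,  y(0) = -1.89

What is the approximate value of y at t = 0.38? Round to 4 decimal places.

RK4: k1 = f(t_n, y_n); k2 = f(t_n + h/2, y_n + (h/2)·k1); k3 = f(t_n + h/2, y_n + (h/2)·k2); k4 = f(t_n + h, y_n + h·k3); y_{n+1} = y_n + (h/6)·(k1 + 2k2 + 2k3 + k4).
t=0.000000, y=-1.890000:
  k1 = f(0.000000, -1.890000) = 1.677400
  k2 = f(0.095000, -1.730647) = 1.573424
  k3 = f(0.095000, -1.740525) = 1.589821
  k4 = f(0.190000, -1.587934) = 1.497070
  y ← -1.890000 + (0.19/6)·(k1 + 2k2 + 2k3 + k4) = -1.589136
t=0.190000, y=-1.589136:
  k1 = f(0.190000, -1.589136) = 1.499066
  k2 = f(0.285000, -1.446725) = 1.423213
  k3 = f(0.285000, -1.453931) = 1.435175
  k4 = f(0.380000, -1.316453) = 1.367512
  y ← -1.589136 + (0.19/6)·(k1 + 2k2 + 2k3 + k4) = -1.317330
y(0.38) ≈ -1.3173

-1.3173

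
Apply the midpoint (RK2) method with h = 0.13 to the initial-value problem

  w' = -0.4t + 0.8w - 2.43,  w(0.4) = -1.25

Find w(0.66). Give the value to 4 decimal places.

Midpoint: k1 = f(t_n, w_n); k2 = f(t_n + h/2, w_n + (h/2)·k1); w_{n+1} = w_n + h·k2.
t=0.400000, w=-1.250000:
  k1 = f(0.400000, -1.250000) = -3.590000
  k2 = f(0.465000, -1.483350) = -3.802680
  w ← -1.250000 + 0.13·(-3.802680) = -1.744348
t=0.530000, w=-1.744348:
  k1 = f(0.530000, -1.744348) = -4.037479
  k2 = f(0.595000, -2.006785) = -4.273428
  w ← -1.744348 + 0.13·(-4.273428) = -2.299894
w(0.66) ≈ -2.2999

-2.2999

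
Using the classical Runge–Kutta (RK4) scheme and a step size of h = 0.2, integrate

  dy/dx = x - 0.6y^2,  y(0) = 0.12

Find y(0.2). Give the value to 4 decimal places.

RK4: k1 = f(x_n, y_n); k2 = f(x_n + h/2, y_n + (h/2)·k1); k3 = f(x_n + h/2, y_n + (h/2)·k2); k4 = f(x_n + h, y_n + h·k3); y_{n+1} = y_n + (h/6)·(k1 + 2k2 + 2k3 + k4).
x=0.000000, y=0.120000:
  k1 = f(0.000000, 0.120000) = -0.008640
  k2 = f(0.100000, 0.119136) = 0.091484
  k3 = f(0.100000, 0.129148) = 0.089992
  k4 = f(0.200000, 0.137998) = 0.188574
  y ← 0.120000 + (0.2/6)·(k1 + 2k2 + 2k3 + k4) = 0.138096
y(0.2) ≈ 0.1381

0.1381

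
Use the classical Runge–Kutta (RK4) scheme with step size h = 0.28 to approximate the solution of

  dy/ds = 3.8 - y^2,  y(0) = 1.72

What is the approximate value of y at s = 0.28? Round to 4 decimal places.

RK4: k1 = f(s_n, y_n); k2 = f(s_n + h/2, y_n + (h/2)·k1); k3 = f(s_n + h/2, y_n + (h/2)·k2); k4 = f(s_n + h, y_n + h·k3); y_{n+1} = y_n + (h/6)·(k1 + 2k2 + 2k3 + k4).
s=0.000000, y=1.720000:
  k1 = f(0.000000, 1.720000) = 0.841600
  k2 = f(0.140000, 1.837824) = 0.422403
  k3 = f(0.140000, 1.779136) = 0.634674
  k4 = f(0.280000, 1.897709) = 0.198702
  y ← 1.720000 + (0.28/6)·(k1 + 2k2 + 2k3 + k4) = 1.867208
y(0.28) ≈ 1.8672

1.8672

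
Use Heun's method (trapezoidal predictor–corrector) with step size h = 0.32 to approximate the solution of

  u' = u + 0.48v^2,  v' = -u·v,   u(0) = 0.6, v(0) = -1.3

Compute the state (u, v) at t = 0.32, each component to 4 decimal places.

Heun on (u,v): k1 = f(t_n, state_n); k2 = f(t_n + h, state_n + h·k1); state_{n+1} = state_n + (h/2)·(k1 + k2).
0.000000: (0.600000, -1.300000)
  k1 = (1.411200, 0.780000)
  predictor → (1.051584, -1.050400)
  k2 = (1.581187, 1.104584)
  → (1.078782, -0.998467)
(u(0.32), v(0.32)) ≈ (1.0788, -0.9985)

1.0788, -0.9985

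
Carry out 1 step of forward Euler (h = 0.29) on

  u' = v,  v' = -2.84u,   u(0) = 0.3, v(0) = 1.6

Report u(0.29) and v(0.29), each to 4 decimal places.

Euler on (u,v): u_{n+1} = u_n + h·u', v_{n+1} = v_n + h·v'.
0.000000: (0.300000, 1.600000); f=(1.600000, -0.852000) → (0.764000, 1.352920)
(u(0.29), v(0.29)) ≈ (0.7640, 1.3529)

0.7640, 1.3529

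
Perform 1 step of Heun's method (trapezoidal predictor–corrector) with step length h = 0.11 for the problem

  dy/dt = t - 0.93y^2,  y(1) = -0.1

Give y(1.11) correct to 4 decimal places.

0.0155

Heun: k1 = f(t_n, y_n); k2 = f(t_n + h, y_n + h·k1); y_{n+1} = y_n + (h/2)·(k1 + k2).
t=1.000000, y=-0.100000:
  k1 = f(1.000000, -0.100000) = 0.990700
  k2 = f(1.110000, 0.008977) = 1.109925
  y ← -0.100000 + (0.11/2)·(0.990700 + 1.109925) = 0.015534
y(1.11) ≈ 0.0155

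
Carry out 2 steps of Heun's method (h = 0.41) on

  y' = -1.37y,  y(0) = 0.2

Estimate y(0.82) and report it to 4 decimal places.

Heun: k1 = f(t_n, y_n); k2 = f(t_n + h, y_n + h·k1); y_{n+1} = y_n + (h/2)·(k1 + k2).
t=0.000000, y=0.200000:
  k1 = f(0.000000, 0.200000) = -0.274000
  k2 = f(0.410000, 0.087660) = -0.120094
  y ← 0.200000 + (0.41/2)·(-0.274000 + (-0.120094)) = 0.119211
t=0.410000, y=0.119211:
  k1 = f(0.410000, 0.119211) = -0.163319
  k2 = f(0.820000, 0.052250) = -0.071583
  y ← 0.119211 + (0.41/2)·(-0.163319 + (-0.071583)) = 0.071056
y(0.82) ≈ 0.0711

0.0711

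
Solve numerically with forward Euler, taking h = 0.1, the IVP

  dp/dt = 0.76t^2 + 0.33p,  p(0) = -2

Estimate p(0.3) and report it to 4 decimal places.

-2.2008

Euler: p_{n+1} = p_n + h·f(t_n, p_n).
t=0.000000, p=-2.000000: f=-0.660000 → p ← -2.000000 + 0.1·(-0.660000) = -2.066000
t=0.100000, p=-2.066000: f=-0.674180 → p ← -2.066000 + 0.1·(-0.674180) = -2.133418
t=0.200000, p=-2.133418: f=-0.673628 → p ← -2.133418 + 0.1·(-0.673628) = -2.200781
p(0.3) ≈ -2.2008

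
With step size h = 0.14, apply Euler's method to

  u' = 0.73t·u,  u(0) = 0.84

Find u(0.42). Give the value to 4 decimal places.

Euler: u_{n+1} = u_n + h·f(t_n, u_n).
t=0.000000, u=0.840000: f=0.000000 → u ← 0.840000 + 0.14·0.000000 = 0.840000
t=0.140000, u=0.840000: f=0.085848 → u ← 0.840000 + 0.14·0.085848 = 0.852019
t=0.280000, u=0.852019: f=0.174153 → u ← 0.852019 + 0.14·0.174153 = 0.876400
u(0.42) ≈ 0.8764

0.8764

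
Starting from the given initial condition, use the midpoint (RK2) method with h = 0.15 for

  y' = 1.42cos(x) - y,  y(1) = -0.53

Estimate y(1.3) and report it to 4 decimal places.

Midpoint: k1 = f(x_n, y_n); k2 = f(x_n + h/2, y_n + (h/2)·k1); y_{n+1} = y_n + h·k2.
x=1.000000, y=-0.530000:
  k1 = f(1.000000, -0.530000) = 1.297229
  k2 = f(1.075000, -0.432708) = 1.108248
  y ← -0.530000 + 0.15·1.108248 = -0.363763
x=1.150000, y=-0.363763:
  k1 = f(1.150000, -0.363763) = 0.943815
  k2 = f(1.225000, -0.292977) = 0.774280
  y ← -0.363763 + 0.15·0.774280 = -0.247621
y(1.3) ≈ -0.2476

-0.2476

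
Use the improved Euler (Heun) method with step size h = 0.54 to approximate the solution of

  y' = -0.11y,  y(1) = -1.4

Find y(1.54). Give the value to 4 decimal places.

Heun: k1 = f(x_n, y_n); k2 = f(x_n + h, y_n + h·k1); y_{n+1} = y_n + (h/2)·(k1 + k2).
x=1.000000, y=-1.400000:
  k1 = f(1.000000, -1.400000) = 0.154000
  k2 = f(1.540000, -1.316840) = 0.144852
  y ← -1.400000 + (0.54/2)·(0.154000 + 0.144852) = -1.319310
y(1.54) ≈ -1.3193

-1.3193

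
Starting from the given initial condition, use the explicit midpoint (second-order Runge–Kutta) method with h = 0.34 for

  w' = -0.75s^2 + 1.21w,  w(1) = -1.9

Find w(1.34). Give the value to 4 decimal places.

Midpoint: k1 = f(s_n, w_n); k2 = f(s_n + h/2, w_n + (h/2)·k1); w_{n+1} = w_n + h·k2.
s=1.000000, w=-1.900000:
  k1 = f(1.000000, -1.900000) = -3.049000
  k2 = f(1.170000, -2.418330) = -3.952854
  w ← -1.900000 + 0.34·(-3.952854) = -3.243970
w(1.34) ≈ -3.2440

-3.2440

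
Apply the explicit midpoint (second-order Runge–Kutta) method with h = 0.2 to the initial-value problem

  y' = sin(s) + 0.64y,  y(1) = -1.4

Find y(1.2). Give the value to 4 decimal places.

Midpoint: k1 = f(s_n, y_n); k2 = f(s_n + h/2, y_n + (h/2)·k1); y_{n+1} = y_n + h·k2.
s=1.000000, y=-1.400000:
  k1 = f(1.000000, -1.400000) = -0.054529
  k2 = f(1.100000, -1.405453) = -0.008282
  y ← -1.400000 + 0.2·(-0.008282) = -1.401656
y(1.2) ≈ -1.4017

-1.4017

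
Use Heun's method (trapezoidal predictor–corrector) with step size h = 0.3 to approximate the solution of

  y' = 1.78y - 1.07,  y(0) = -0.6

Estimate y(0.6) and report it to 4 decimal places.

-2.7751

Heun: k1 = f(x_n, y_n); k2 = f(x_n + h, y_n + h·k1); y_{n+1} = y_n + (h/2)·(k1 + k2).
x=0.000000, y=-0.600000:
  k1 = f(0.000000, -0.600000) = -2.138000
  k2 = f(0.300000, -1.241400) = -3.279692
  y ← -0.600000 + (0.3/2)·(-2.138000 + (-3.279692)) = -1.412654
x=0.300000, y=-1.412654:
  k1 = f(0.300000, -1.412654) = -3.584524
  k2 = f(0.600000, -2.488011) = -5.498659
  y ← -1.412654 + (0.3/2)·(-3.584524 + (-5.498659)) = -2.775131
y(0.6) ≈ -2.7751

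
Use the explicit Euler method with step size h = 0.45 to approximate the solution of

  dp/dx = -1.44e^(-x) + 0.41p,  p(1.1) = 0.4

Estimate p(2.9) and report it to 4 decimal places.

Euler: p_{n+1} = p_n + h·f(x_n, p_n).
x=1.100000, p=0.400000: f=-0.315334 → p ← 0.400000 + 0.45·(-0.315334) = 0.258100
x=1.550000, p=0.258100: f=-0.199816 → p ← 0.258100 + 0.45·(-0.199816) = 0.168182
x=2.000000, p=0.168182: f=-0.125928 → p ← 0.168182 + 0.45·(-0.125928) = 0.111515
x=2.450000, p=0.111515: f=-0.078542 → p ← 0.111515 + 0.45·(-0.078542) = 0.076171
p(2.9) ≈ 0.0762

0.0762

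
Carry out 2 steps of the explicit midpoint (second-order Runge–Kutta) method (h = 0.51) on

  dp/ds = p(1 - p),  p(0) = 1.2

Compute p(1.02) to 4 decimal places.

Midpoint: k1 = f(s_n, p_n); k2 = f(s_n + h/2, p_n + (h/2)·k1); p_{n+1} = p_n + h·k2.
s=0.000000, p=1.200000:
  k1 = f(0.000000, 1.200000) = -0.240000
  k2 = f(0.255000, 1.138800) = -0.158065
  p ← 1.200000 + 0.51·(-0.158065) = 1.119387
s=0.510000, p=1.119387:
  k1 = f(0.510000, 1.119387) = -0.133640
  k2 = f(0.765000, 1.085308) = -0.092586
  p ← 1.119387 + 0.51·(-0.092586) = 1.072168
p(1.02) ≈ 1.0722

1.0722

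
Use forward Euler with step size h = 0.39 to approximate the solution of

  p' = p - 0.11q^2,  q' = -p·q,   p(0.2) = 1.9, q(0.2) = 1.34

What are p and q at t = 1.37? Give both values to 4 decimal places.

Euler on (p,q): p_{n+1} = p_n + h·p', q_{n+1} = q_n + h·q'.
0.200000: (1.900000, 1.340000); f=(1.702484, -2.546000) → (2.563969, 0.347060)
0.590000: (2.563969, 0.347060); f=(2.550719, -0.889851) → (3.558749, 0.000018)
0.980000: (3.558749, 0.000018); f=(3.558749, -0.000064) → (4.946661, -0.000007)
(p(1.37), q(1.37)) ≈ (4.9467, 0.0000)

4.9467, 0.0000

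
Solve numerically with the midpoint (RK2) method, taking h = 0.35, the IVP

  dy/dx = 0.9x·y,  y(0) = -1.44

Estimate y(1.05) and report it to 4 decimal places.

Midpoint: k1 = f(x_n, y_n); k2 = f(x_n + h/2, y_n + (h/2)·k1); y_{n+1} = y_n + h·k2.
x=0.000000, y=-1.440000:
  k1 = f(0.000000, -1.440000) = 0.000000
  k2 = f(0.175000, -1.440000) = -0.226800
  y ← -1.440000 + 0.35·(-0.226800) = -1.519380
x=0.350000, y=-1.519380:
  k1 = f(0.350000, -1.519380) = -0.478605
  k2 = f(0.525000, -1.603136) = -0.757482
  y ← -1.519380 + 0.35·(-0.757482) = -1.784499
x=0.700000, y=-1.784499:
  k1 = f(0.700000, -1.784499) = -1.124234
  k2 = f(0.875000, -1.981240) = -1.560226
  y ← -1.784499 + 0.35·(-1.560226) = -2.330578
y(1.05) ≈ -2.3306

-2.3306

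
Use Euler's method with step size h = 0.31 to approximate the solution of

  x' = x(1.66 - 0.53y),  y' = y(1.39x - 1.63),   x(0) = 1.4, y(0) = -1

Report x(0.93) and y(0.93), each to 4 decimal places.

7.1176, -3.6603

Euler on (x,y): x_{n+1} = x_n + h·x', y_{n+1} = y_n + h·y'.
0.000000: (1.400000, -1.000000); f=(3.066000, -0.316000) → (2.350460, -1.097960)
0.310000: (2.350460, -1.097960); f=(5.269540, -1.797514) → (3.984018, -1.655189)
0.620000: (3.984018, -1.655189); f=(10.108450, -6.468123) → (7.117637, -3.660307)
(x(0.93), y(0.93)) ≈ (7.1176, -3.6603)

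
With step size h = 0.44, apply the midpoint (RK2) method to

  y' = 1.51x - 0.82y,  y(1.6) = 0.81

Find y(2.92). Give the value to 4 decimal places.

3.1696

Midpoint: k1 = f(x_n, y_n); k2 = f(x_n + h/2, y_n + (h/2)·k1); y_{n+1} = y_n + h·k2.
x=1.600000, y=0.810000:
  k1 = f(1.600000, 0.810000) = 1.751800
  k2 = f(1.820000, 1.195396) = 1.767975
  y ← 0.810000 + 0.44·1.767975 = 1.587909
x=2.040000, y=1.587909:
  k1 = f(2.040000, 1.587909) = 1.778315
  k2 = f(2.260000, 1.979138) = 1.789707
  y ← 1.587909 + 0.44·1.789707 = 2.375380
x=2.480000, y=2.375380:
  k1 = f(2.480000, 2.375380) = 1.796988
  k2 = f(2.700000, 2.770717) = 1.805012
  y ← 2.375380 + 0.44·1.805012 = 3.169585
y(2.92) ≈ 3.1696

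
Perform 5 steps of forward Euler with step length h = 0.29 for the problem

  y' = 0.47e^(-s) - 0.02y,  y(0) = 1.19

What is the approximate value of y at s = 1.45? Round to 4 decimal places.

Euler: y_{n+1} = y_n + h·f(s_n, y_n).
s=0.000000, y=1.190000: f=0.446200 → y ← 1.190000 + 0.29·0.446200 = 1.319398
s=0.290000, y=1.319398: f=0.325296 → y ← 1.319398 + 0.29·0.325296 = 1.413734
s=0.580000, y=1.413734: f=0.234878 → y ← 1.413734 + 0.29·0.234878 = 1.481848
s=0.870000, y=1.481848: f=0.167270 → y ← 1.481848 + 0.29·0.167270 = 1.530357
s=1.160000, y=1.530357: f=0.116731 → y ← 1.530357 + 0.29·0.116731 = 1.564209
y(1.45) ≈ 1.5642

1.5642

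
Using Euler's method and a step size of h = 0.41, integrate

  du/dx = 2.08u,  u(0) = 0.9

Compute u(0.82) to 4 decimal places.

Euler: u_{n+1} = u_n + h·f(x_n, u_n).
x=0.000000, u=0.900000: f=1.872000 → u ← 0.900000 + 0.41·1.872000 = 1.667520
x=0.410000, u=1.667520: f=3.468442 → u ← 1.667520 + 0.41·3.468442 = 3.089581
u(0.82) ≈ 3.0896

3.0896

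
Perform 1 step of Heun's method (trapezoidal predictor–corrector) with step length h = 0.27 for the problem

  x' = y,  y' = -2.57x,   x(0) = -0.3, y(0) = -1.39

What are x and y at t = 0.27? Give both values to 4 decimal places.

Heun on (x,y): k1 = f(t_n, state_n); k2 = f(t_n + h, state_n + h·k1); state_{n+1} = state_n + (h/2)·(k1 + k2).
0.000000: (-0.300000, -1.390000)
  k1 = (-1.390000, 0.771000)
  predictor → (-0.675300, -1.181830)
  k2 = (-1.181830, 1.735521)
  → (-0.647197, -1.051620)
(x(0.27), y(0.27)) ≈ (-0.6472, -1.0516)

-0.6472, -1.0516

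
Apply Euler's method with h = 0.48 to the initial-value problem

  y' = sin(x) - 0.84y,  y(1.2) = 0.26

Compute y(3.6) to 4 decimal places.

Euler: y_{n+1} = y_n + h·f(x_n, y_n).
x=1.200000, y=0.260000: f=0.713639 → y ← 0.260000 + 0.48·0.713639 = 0.602547
x=1.680000, y=0.602547: f=0.487904 → y ← 0.602547 + 0.48·0.487904 = 0.836741
x=2.160000, y=0.836741: f=0.128521 → y ← 0.836741 + 0.48·0.128521 = 0.898431
x=2.640000, y=0.898431: f=-0.273859 → y ← 0.898431 + 0.48·(-0.273859) = 0.766978
x=3.120000, y=0.766978: f=-0.622671 → y ← 0.766978 + 0.48·(-0.622671) = 0.468096
y(3.6) ≈ 0.4681

0.4681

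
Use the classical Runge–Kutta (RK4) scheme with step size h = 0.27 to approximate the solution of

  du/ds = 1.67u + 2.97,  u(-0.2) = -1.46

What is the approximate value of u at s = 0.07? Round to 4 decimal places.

RK4: k1 = f(s_n, u_n); k2 = f(s_n + h/2, u_n + (h/2)·k1); k3 = f(s_n + h/2, u_n + (h/2)·k2); k4 = f(s_n + h, u_n + h·k3); u_{n+1} = u_n + (h/6)·(k1 + 2k2 + 2k3 + k4).
s=-0.200000, u=-1.460000:
  k1 = f(-0.200000, -1.460000) = 0.531800
  k2 = f(-0.065000, -1.388207) = 0.651694
  k3 = f(-0.065000, -1.372021) = 0.678724
  k4 = f(0.070000, -1.276744) = 0.837837
  u ← -1.460000 + (0.27/6)·(k1 + 2k2 + 2k3 + k4) = -1.278629
u(0.07) ≈ -1.2786

-1.2786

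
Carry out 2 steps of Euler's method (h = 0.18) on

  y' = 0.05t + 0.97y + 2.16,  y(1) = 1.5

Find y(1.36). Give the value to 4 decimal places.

2.9362

Euler: y_{n+1} = y_n + h·f(t_n, y_n).
t=1.000000, y=1.500000: f=3.665000 → y ← 1.500000 + 0.18·3.665000 = 2.159700
t=1.180000, y=2.159700: f=4.313909 → y ← 2.159700 + 0.18·4.313909 = 2.936204
y(1.36) ≈ 2.9362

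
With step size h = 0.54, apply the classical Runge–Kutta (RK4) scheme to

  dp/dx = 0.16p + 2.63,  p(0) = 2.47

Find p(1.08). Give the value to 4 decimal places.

RK4: k1 = f(x_n, p_n); k2 = f(x_n + h/2, p_n + (h/2)·k1); k3 = f(x_n + h/2, p_n + (h/2)·k2); k4 = f(x_n + h, p_n + h·k3); p_{n+1} = p_n + (h/6)·(k1 + 2k2 + 2k3 + k4).
x=0.000000, p=2.470000:
  k1 = f(0.000000, 2.470000) = 3.025200
  k2 = f(0.270000, 3.286804) = 3.155889
  k3 = f(0.270000, 3.322090) = 3.161534
  k4 = f(0.540000, 4.177229) = 3.298357
  p ← 2.470000 + (0.54/6)·(k1 + 2k2 + 2k3 + k4) = 4.176256
x=0.540000, p=4.176256:
  k1 = f(0.540000, 4.176256) = 3.298201
  k2 = f(0.810000, 5.066771) = 3.440683
  k3 = f(0.810000, 5.105241) = 3.446839
  k4 = f(1.080000, 6.037549) = 3.596008
  p ← 4.176256 + (0.54/6)·(k1 + 2k2 + 2k3 + k4) = 6.036489
p(1.08) ≈ 6.0365

6.0365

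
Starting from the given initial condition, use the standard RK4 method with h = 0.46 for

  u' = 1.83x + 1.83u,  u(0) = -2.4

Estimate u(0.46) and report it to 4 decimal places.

RK4: k1 = f(x_n, u_n); k2 = f(x_n + h/2, u_n + (h/2)·k1); k3 = f(x_n + h/2, u_n + (h/2)·k2); k4 = f(x_n + h, u_n + h·k3); u_{n+1} = u_n + (h/6)·(k1 + 2k2 + 2k3 + k4).
x=0.000000, u=-2.400000:
  k1 = f(0.000000, -2.400000) = -4.392000
  k2 = f(0.230000, -3.410160) = -5.819693
  k3 = f(0.230000, -3.738529) = -6.420609
  k4 = f(0.460000, -5.353480) = -8.955068
  u ← -2.400000 + (0.46/6)·(k1 + 2k2 + 2k3 + k4) = -5.300121
u(0.46) ≈ -5.3001

-5.3001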